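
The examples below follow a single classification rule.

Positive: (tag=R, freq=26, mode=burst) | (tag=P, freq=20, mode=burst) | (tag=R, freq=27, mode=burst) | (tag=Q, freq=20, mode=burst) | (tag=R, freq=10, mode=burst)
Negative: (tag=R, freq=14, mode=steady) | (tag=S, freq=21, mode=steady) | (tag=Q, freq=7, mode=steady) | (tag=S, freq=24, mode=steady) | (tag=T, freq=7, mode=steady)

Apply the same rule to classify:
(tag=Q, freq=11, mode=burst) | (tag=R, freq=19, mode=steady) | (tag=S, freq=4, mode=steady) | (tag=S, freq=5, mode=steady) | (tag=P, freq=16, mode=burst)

The common property of the 'Positive' items is: mode is burst. No 'Negative' item has it.
(tag=Q, freq=11, mode=burst): Positive (mode is burst).
(tag=R, freq=19, mode=steady): Negative (mode is steady).
(tag=S, freq=4, mode=steady): Negative (mode is steady).
(tag=S, freq=5, mode=steady): Negative (mode is steady).
(tag=P, freq=16, mode=burst): Positive (mode is burst).

Positive, Negative, Negative, Negative, Positive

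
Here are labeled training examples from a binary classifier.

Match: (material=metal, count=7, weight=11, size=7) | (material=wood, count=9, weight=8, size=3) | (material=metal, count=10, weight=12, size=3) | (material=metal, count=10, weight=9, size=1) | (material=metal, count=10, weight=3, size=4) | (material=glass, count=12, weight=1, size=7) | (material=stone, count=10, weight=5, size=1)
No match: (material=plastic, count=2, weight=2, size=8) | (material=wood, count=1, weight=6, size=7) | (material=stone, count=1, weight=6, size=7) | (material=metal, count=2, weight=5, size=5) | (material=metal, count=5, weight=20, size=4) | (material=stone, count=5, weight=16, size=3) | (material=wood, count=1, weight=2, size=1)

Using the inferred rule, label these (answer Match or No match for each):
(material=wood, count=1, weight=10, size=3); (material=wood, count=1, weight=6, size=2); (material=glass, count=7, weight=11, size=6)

Every 'Match' example satisfies: count ≥ 7. None of the 'No match' examples do.
(material=wood, count=1, weight=10, size=3): count = 1 — does not pass, so No match.
(material=wood, count=1, weight=6, size=2): count = 1 — does not pass, so No match.
(material=glass, count=7, weight=11, size=6): count = 7 — fits, so Match.

No match, No match, Match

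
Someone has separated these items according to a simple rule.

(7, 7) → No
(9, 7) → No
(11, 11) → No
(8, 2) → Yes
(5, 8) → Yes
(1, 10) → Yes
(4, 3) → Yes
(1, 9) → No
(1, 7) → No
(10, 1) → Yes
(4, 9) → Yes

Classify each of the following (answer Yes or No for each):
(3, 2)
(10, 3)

Yes, Yes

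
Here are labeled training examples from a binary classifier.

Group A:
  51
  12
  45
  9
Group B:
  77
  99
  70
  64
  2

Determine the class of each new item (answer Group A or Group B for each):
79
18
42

Group B, Group A, Group A

All 'Group A' examples share one property — multiple of 3 AND at most 51 — and every 'Group B' example lacks it.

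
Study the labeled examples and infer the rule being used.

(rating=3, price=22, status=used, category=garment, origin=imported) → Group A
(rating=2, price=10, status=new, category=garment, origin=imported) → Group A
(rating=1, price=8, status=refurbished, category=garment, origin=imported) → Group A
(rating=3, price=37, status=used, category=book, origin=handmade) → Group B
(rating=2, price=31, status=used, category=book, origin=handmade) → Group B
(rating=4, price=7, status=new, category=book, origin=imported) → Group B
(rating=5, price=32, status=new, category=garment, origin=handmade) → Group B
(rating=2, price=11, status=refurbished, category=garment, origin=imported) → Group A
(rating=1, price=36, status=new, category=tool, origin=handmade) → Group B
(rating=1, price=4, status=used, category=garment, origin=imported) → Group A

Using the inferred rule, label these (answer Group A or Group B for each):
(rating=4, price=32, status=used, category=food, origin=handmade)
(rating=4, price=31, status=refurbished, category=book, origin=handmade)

All 'Group A' examples share one property — category is garment AND origin is imported — and every 'Group B' example lacks it.
(rating=4, price=32, status=used, category=food, origin=handmade): category is food, origin is handmade — doesn't qualify, so Group B. (rating=4, price=31, status=refurbished, category=book, origin=handmade): category is book, origin is handmade — doesn't qualify, so Group B.

Group B, Group B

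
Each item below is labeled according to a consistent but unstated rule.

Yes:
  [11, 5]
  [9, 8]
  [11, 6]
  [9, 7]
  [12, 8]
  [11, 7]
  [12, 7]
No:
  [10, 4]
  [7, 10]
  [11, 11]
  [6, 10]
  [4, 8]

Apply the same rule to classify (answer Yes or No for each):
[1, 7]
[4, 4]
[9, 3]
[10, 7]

A rule that fits every label: first > second AND sum ≥ 16 — true of each 'Yes' example, false of each 'No' one.
[1, 7]: 1 < 7, 1+7 = 8 — fails the rule, so No.
[4, 4]: 4 = 4, 4+4 = 8 — fails the rule, so No.
[9, 3]: 9 > 3, 9+3 = 12 — fails the rule, so No.
[10, 7]: 10 > 7, 10+7 = 17 — fits, so Yes.

No, No, No, Yes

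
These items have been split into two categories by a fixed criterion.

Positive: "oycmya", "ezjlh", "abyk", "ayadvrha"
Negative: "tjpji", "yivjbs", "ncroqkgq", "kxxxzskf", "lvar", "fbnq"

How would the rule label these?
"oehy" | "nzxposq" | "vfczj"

Positive, Negative, Negative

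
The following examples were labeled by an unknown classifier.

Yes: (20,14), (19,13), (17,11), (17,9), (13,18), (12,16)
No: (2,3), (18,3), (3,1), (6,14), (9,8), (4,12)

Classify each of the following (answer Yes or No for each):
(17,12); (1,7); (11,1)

Yes, No, No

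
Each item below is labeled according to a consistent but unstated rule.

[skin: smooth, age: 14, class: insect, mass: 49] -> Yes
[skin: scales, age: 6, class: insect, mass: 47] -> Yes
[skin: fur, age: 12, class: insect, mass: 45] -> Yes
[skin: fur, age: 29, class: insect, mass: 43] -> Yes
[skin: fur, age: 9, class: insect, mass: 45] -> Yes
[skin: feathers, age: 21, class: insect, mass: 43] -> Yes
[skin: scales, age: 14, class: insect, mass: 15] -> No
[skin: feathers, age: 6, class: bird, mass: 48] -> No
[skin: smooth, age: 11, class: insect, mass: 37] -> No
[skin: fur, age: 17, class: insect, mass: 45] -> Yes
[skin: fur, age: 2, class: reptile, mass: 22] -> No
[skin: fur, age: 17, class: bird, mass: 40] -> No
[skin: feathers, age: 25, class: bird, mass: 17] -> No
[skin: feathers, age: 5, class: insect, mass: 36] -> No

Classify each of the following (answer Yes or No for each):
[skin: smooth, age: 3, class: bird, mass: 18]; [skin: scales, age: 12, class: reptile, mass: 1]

No, No

Rule: class is insect AND mass ≥ 40. This holds for each 'Yes' example and fails for each 'No' one.
[skin: smooth, age: 3, class: bird, mass: 18]: class is bird, mass = 18, does not pass → No. [skin: scales, age: 12, class: reptile, mass: 1]: class is reptile, mass = 1, does not pass → No.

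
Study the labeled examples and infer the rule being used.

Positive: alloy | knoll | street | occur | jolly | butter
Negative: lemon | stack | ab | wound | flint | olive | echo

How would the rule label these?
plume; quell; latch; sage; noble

Negative, Positive, Negative, Negative, Negative

The pattern is that an item is 'Positive' exactly when: has a double letter.
plume → no doubled letter → Negative.
quell → 'll' doubled → Positive.
latch → no doubled letter → Negative.
sage → no doubled letter → Negative.
noble → no doubled letter → Negative.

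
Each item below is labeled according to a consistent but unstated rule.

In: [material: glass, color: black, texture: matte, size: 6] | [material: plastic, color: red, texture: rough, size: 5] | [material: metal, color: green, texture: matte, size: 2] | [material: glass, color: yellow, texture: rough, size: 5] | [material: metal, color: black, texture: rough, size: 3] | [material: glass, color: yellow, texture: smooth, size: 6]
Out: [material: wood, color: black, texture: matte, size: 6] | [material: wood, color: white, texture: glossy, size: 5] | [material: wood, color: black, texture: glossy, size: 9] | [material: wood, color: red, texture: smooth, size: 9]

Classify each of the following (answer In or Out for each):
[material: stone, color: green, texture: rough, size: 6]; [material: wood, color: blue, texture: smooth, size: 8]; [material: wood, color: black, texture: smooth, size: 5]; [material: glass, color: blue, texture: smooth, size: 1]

One predicate separates the groups cleanly: material is not wood.
[material: stone, color: green, texture: rough, size: 6] — material is stone, hence In. [material: wood, color: blue, texture: smooth, size: 8] — material is wood, hence Out. [material: wood, color: black, texture: smooth, size: 5] — material is wood, hence Out. [material: glass, color: blue, texture: smooth, size: 1] — material is glass, hence In.

In, Out, Out, In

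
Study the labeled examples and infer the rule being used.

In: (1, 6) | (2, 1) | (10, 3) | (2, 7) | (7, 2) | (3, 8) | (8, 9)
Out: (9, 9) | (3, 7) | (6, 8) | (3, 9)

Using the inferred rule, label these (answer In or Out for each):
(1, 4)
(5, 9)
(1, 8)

In, Out, In

All 'In' examples share one property — sum is odd — and every 'Out' example lacks it.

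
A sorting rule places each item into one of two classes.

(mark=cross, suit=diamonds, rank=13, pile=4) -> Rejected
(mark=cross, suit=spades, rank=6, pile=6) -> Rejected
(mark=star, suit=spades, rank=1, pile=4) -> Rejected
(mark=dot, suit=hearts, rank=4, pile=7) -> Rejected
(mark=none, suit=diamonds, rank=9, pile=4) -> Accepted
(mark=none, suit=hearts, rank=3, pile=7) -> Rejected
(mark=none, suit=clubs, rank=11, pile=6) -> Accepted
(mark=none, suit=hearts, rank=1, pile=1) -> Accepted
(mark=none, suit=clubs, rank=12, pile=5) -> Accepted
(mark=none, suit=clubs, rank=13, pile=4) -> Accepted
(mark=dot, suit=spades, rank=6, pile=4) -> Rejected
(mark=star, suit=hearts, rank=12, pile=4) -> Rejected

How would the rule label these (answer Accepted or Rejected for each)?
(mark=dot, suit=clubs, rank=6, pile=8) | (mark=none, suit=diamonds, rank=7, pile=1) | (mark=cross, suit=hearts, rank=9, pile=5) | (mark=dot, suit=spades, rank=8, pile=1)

Rejected, Accepted, Rejected, Rejected

'Accepted' ⟺ mark is none AND pile ≤ 6.
(mark=dot, suit=clubs, rank=6, pile=8) — mark is dot, pile = 8, hence Rejected.
(mark=none, suit=diamonds, rank=7, pile=1) — mark is none, pile = 1, hence Accepted.
(mark=cross, suit=hearts, rank=9, pile=5) — mark is cross, pile = 5, hence Rejected.
(mark=dot, suit=spades, rank=8, pile=1) — mark is dot, pile = 1, hence Rejected.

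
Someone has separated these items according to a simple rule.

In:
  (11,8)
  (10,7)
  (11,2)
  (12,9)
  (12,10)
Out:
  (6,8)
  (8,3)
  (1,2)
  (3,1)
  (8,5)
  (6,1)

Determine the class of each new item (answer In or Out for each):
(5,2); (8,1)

Out, Out

The distinguishing property — first ≥ 9 — holds for all the 'In' cases and none of the 'Out' cases.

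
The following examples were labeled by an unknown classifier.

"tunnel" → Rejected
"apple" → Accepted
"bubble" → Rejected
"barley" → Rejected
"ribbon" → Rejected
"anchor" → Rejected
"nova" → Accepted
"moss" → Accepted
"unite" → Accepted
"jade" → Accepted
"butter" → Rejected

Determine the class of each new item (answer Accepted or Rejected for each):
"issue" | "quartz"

The classifier is using: length ≤ 5.
"issue": length 5 — meets the rule, so Accepted.
"quartz": length 6 — does not pass, so Rejected.

Accepted, Rejected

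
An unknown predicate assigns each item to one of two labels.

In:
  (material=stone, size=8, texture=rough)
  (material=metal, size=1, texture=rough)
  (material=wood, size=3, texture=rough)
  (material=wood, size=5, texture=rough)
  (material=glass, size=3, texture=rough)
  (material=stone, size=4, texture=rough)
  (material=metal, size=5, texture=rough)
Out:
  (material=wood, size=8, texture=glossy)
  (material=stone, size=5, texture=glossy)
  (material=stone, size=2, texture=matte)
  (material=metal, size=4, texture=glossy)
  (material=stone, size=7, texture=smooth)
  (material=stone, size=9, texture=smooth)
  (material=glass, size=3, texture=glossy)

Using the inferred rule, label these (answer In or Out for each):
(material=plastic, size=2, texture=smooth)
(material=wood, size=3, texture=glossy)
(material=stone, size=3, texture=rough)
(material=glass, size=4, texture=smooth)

Out, Out, In, Out

The distinguishing property — texture is rough — holds for all the 'In' cases and none of the 'Out' cases.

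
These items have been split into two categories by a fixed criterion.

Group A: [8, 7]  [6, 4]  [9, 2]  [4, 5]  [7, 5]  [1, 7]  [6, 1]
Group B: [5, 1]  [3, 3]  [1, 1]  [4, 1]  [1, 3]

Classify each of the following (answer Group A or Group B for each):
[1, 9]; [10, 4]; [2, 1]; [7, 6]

Group A, Group A, Group B, Group A

Every 'Group A' example satisfies: sum ≥ 7. None of the 'Group B' examples do.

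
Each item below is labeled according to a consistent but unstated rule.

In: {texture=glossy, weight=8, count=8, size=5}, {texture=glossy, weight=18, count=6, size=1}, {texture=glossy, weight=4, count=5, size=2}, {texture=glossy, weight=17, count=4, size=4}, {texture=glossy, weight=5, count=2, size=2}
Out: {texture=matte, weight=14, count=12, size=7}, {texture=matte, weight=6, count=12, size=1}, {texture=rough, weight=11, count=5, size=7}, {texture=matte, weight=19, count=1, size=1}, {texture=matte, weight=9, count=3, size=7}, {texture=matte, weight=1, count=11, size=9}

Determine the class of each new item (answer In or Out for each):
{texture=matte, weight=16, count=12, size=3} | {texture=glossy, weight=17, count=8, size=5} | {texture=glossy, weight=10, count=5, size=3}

One predicate separates the groups cleanly: texture is glossy.

Out, In, In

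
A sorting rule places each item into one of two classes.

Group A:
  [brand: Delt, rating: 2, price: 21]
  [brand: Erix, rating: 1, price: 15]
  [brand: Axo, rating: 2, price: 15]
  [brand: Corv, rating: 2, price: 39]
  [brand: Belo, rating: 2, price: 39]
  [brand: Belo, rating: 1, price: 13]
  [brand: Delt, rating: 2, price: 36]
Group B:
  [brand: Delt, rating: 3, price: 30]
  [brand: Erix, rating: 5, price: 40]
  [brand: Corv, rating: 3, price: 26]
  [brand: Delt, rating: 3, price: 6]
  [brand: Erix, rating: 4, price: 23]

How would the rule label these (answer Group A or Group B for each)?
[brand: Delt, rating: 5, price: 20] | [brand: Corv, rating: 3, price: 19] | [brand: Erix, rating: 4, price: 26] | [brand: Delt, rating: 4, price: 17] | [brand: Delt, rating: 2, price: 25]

Group B, Group B, Group B, Group B, Group A

The common property of the 'Group A' items is: rating ≤ 2. No 'Group B' item has it.
[brand: Delt, rating: 5, price: 20] → rating = 5 → Group B.
[brand: Corv, rating: 3, price: 19] → rating = 3 → Group B.
[brand: Erix, rating: 4, price: 26] → rating = 4 → Group B.
[brand: Delt, rating: 4, price: 17] → rating = 4 → Group B.
[brand: Delt, rating: 2, price: 25] → rating = 2 → Group A.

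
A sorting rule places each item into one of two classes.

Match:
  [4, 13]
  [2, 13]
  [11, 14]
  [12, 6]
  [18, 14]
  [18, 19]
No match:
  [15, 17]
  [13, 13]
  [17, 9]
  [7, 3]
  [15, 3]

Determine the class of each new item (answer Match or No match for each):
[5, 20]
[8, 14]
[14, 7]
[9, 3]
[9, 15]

Match, Match, Match, No match, No match

Comparing the two groups points to one rule — product is even.
[5, 20]: 5·20 = 100, has this property → Match. [8, 14]: 8·14 = 112, has this property → Match. [14, 7]: 14·7 = 98, has this property → Match. [9, 3]: 9·3 = 27, fails the rule → No match. [9, 15]: 9·15 = 135, fails the rule → No match.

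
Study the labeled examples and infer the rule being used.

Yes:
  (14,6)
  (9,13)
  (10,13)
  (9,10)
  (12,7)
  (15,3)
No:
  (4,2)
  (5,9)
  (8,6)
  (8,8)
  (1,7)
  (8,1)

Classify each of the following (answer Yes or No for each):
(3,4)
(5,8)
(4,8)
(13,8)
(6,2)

No, No, No, Yes, No

All 'Yes' examples share one property — sum ≥ 18 — and every 'No' example lacks it.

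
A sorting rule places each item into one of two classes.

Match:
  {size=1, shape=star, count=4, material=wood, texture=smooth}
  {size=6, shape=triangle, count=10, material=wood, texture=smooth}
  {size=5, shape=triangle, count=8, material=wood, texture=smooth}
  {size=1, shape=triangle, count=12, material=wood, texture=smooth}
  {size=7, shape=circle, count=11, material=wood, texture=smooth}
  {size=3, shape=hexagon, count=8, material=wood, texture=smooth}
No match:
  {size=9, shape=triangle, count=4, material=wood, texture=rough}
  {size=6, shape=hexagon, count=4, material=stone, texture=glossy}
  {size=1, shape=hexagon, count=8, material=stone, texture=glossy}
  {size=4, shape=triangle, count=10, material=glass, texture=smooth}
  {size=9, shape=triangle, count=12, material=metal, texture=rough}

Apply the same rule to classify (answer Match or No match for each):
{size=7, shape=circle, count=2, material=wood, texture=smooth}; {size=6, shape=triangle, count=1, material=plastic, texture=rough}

One predicate separates the groups cleanly: material is wood AND texture is smooth.
{size=7, shape=circle, count=2, material=wood, texture=smooth} — material is wood, texture is smooth, hence Match. {size=6, shape=triangle, count=1, material=plastic, texture=rough} — material is plastic, texture is rough, hence No match.

Match, No match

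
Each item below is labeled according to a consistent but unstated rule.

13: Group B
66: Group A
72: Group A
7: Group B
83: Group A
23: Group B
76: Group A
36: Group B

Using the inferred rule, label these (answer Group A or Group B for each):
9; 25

'Group A' ⟺ at least 66.
9: Group B (9 < 66).
25: Group B (25 < 66).

Group B, Group B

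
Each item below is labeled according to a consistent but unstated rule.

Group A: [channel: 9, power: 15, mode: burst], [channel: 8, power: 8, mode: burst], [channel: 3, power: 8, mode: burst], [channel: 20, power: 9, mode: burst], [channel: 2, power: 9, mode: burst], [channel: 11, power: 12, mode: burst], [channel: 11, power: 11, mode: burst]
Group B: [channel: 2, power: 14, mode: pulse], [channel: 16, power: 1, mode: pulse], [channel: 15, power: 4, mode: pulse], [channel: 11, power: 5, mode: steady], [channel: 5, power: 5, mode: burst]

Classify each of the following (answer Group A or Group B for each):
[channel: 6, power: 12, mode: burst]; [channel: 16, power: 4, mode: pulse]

Group A, Group B

One predicate separates the groups cleanly: mode is burst AND power ≥ 8.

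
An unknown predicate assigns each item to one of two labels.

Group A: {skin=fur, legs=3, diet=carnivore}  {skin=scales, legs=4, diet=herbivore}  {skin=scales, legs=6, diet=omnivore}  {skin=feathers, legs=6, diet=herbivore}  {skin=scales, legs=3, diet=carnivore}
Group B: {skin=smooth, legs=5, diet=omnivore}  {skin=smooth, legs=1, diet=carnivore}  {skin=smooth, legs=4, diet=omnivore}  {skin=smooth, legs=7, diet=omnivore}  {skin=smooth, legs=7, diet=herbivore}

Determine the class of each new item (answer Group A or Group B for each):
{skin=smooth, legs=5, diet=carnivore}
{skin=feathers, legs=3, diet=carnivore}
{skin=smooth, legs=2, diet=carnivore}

Group B, Group A, Group B

The common property of the 'Group A' items is: skin is not smooth. No 'Group B' item has it.
{skin=smooth, legs=5, diet=carnivore}: skin is smooth — fails the rule, so Group B.
{skin=feathers, legs=3, diet=carnivore}: skin is feathers — checks out, so Group A.
{skin=smooth, legs=2, diet=carnivore}: skin is smooth — fails the rule, so Group B.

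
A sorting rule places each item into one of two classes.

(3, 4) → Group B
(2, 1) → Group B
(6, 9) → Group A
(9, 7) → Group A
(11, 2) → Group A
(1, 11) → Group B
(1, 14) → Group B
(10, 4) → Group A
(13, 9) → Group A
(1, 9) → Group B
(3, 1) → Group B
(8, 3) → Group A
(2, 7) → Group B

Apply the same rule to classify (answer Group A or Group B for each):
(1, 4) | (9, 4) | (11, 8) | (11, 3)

Group B, Group A, Group A, Group A

The classifier is using: first ≥ 4.
Group B: (1, 4), since first 1.
Group A: (9, 4), since first 9.
Group A: (11, 8), since first 11.
Group A: (11, 3), since first 11.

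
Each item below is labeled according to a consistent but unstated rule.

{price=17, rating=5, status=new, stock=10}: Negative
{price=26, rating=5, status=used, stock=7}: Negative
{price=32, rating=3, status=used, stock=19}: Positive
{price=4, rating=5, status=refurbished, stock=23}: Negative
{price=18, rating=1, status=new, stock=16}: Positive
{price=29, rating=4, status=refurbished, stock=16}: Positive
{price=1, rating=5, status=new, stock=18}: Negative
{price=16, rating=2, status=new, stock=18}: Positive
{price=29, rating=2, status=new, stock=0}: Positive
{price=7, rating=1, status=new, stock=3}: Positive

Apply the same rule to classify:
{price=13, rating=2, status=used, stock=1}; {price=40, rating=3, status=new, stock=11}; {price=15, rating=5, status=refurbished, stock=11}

One predicate separates the groups cleanly: rating ≤ 4.
{price=13, rating=2, status=used, stock=1} → rating = 2 → Positive. {price=40, rating=3, status=new, stock=11} → rating = 3 → Positive. {price=15, rating=5, status=refurbished, stock=11} → rating = 5 → Negative.

Positive, Positive, Negative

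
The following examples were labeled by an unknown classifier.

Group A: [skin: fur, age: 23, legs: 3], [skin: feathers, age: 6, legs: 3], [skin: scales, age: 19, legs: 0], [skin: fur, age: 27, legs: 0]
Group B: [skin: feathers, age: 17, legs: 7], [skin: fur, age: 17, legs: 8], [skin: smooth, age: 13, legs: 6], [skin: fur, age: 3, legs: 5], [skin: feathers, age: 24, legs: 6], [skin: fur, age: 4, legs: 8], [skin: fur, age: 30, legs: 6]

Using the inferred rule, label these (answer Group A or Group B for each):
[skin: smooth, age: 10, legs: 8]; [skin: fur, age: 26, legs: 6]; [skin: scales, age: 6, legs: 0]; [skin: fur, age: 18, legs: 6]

Group B, Group B, Group A, Group B

Every 'Group A' example satisfies: legs ≤ 3. None of the 'Group B' examples do.
[skin: smooth, age: 10, legs: 8] → legs = 8 → Group B. [skin: fur, age: 26, legs: 6] → legs = 6 → Group B. [skin: scales, age: 6, legs: 0] → legs = 0 → Group A. [skin: fur, age: 18, legs: 6] → legs = 6 → Group B.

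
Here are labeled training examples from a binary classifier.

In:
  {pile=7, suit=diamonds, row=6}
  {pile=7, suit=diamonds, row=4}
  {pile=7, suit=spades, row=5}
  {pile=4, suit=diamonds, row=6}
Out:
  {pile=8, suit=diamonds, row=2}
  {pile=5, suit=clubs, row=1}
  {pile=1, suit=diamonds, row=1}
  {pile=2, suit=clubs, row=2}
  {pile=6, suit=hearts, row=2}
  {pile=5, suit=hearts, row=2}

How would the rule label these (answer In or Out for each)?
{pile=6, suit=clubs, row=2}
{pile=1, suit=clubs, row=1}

Out, Out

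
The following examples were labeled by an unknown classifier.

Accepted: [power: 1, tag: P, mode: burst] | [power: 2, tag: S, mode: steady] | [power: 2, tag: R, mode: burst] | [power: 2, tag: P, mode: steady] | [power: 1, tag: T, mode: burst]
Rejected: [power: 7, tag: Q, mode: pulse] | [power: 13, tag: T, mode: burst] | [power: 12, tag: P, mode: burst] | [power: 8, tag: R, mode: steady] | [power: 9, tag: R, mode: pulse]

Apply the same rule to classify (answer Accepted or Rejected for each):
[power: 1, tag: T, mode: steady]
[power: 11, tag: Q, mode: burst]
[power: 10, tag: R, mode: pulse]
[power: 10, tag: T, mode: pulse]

Accepted, Rejected, Rejected, Rejected

The classifier is using: power ≤ 2.
[power: 1, tag: T, mode: steady] — power = 1, hence Accepted. [power: 11, tag: Q, mode: burst] — power = 11, hence Rejected. [power: 10, tag: R, mode: pulse] — power = 10, hence Rejected. [power: 10, tag: T, mode: pulse] — power = 10, hence Rejected.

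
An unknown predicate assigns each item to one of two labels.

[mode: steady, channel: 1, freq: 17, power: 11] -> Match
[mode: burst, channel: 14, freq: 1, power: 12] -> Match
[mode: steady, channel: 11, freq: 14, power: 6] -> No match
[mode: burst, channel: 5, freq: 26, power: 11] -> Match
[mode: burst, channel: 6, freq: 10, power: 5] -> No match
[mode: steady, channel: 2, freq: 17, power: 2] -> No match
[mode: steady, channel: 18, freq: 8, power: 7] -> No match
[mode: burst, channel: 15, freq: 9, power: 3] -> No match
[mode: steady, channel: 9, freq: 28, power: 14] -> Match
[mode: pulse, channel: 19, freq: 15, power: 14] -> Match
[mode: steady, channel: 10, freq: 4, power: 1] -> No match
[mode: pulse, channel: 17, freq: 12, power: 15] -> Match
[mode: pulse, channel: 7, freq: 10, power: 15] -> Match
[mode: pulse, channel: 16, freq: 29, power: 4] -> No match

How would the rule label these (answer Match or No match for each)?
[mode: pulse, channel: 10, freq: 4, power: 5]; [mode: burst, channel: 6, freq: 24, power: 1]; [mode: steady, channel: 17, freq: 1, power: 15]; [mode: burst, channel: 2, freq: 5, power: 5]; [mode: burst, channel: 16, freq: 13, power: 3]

The pattern is that an item is 'Match' exactly when: power ≥ 11.
[mode: pulse, channel: 10, freq: 4, power: 5] — power = 5, hence No match.
[mode: burst, channel: 6, freq: 24, power: 1] — power = 1, hence No match.
[mode: steady, channel: 17, freq: 1, power: 15] — power = 15, hence Match.
[mode: burst, channel: 2, freq: 5, power: 5] — power = 5, hence No match.
[mode: burst, channel: 16, freq: 13, power: 3] — power = 3, hence No match.

No match, No match, Match, No match, No match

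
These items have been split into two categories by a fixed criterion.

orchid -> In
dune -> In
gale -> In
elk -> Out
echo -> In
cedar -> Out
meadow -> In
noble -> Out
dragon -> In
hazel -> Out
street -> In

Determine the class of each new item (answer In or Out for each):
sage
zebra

The rule appears to be: even length.
In: sage, since length 4. Out: zebra, since length 5.

In, Out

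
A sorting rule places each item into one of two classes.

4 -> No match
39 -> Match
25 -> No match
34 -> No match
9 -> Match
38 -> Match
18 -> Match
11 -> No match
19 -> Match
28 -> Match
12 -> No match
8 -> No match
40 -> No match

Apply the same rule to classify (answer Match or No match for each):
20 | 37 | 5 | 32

The pattern is that an item is 'Match' exactly when: digit sum ≥ 9.
20 → digit sum 2+0 = 2 → No match. 37 → digit sum 3+7 = 10 → Match. 5 → digit sum 5 → No match. 32 → digit sum 3+2 = 5 → No match.

No match, Match, No match, No match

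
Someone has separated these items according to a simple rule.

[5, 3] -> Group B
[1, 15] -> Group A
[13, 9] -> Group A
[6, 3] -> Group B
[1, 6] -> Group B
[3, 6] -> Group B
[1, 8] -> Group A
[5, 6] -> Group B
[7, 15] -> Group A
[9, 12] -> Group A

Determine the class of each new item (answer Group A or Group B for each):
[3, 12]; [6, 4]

Rule: second ≥ 7. This holds for each 'Group A' example and fails for each 'Group B' one.
[3, 12]: Group A (second 12). [6, 4]: Group B (second 4).

Group A, Group B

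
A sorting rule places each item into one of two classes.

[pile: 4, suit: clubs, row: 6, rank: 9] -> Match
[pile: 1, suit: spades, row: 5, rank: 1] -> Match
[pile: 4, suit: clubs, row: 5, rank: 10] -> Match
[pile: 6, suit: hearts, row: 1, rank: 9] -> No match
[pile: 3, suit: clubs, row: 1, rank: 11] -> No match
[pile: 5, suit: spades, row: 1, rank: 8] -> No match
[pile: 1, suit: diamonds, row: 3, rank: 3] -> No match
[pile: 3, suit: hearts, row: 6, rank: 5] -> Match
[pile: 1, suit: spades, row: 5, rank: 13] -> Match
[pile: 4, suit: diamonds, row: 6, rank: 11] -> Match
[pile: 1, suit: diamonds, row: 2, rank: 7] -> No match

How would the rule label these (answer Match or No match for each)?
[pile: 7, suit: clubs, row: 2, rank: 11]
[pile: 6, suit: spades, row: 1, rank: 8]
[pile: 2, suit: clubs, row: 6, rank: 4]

No match, No match, Match

The simplest hypothesis consistent with all the labels is: row ≥ 5.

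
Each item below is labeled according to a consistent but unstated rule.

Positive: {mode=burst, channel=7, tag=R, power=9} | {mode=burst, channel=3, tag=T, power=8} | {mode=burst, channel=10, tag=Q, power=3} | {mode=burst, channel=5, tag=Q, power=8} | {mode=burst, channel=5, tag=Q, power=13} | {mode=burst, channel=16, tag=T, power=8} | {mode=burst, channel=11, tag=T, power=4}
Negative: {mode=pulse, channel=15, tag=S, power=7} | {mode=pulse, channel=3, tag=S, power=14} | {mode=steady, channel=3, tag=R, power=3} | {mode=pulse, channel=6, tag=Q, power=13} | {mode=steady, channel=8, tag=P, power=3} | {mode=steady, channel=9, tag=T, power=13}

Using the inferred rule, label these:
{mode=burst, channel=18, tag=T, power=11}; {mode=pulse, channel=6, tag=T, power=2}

Positive, Negative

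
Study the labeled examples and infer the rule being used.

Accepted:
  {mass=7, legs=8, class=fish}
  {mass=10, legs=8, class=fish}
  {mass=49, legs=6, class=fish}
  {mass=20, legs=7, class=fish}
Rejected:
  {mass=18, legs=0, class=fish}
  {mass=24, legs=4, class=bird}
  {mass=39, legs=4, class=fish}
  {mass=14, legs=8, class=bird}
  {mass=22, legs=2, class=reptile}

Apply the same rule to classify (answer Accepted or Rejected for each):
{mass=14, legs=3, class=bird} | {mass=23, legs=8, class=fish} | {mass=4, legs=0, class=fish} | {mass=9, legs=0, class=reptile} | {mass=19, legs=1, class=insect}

All 'Accepted' examples share one property — class is fish AND legs ≥ 6 — and every 'Rejected' example lacks it.
{mass=14, legs=3, class=bird} → class is bird, legs = 3 → Rejected.
{mass=23, legs=8, class=fish} → class is fish, legs = 8 → Accepted.
{mass=4, legs=0, class=fish} → class is fish, legs = 0 → Rejected.
{mass=9, legs=0, class=reptile} → class is reptile, legs = 0 → Rejected.
{mass=19, legs=1, class=insect} → class is insect, legs = 1 → Rejected.

Rejected, Accepted, Rejected, Rejected, Rejected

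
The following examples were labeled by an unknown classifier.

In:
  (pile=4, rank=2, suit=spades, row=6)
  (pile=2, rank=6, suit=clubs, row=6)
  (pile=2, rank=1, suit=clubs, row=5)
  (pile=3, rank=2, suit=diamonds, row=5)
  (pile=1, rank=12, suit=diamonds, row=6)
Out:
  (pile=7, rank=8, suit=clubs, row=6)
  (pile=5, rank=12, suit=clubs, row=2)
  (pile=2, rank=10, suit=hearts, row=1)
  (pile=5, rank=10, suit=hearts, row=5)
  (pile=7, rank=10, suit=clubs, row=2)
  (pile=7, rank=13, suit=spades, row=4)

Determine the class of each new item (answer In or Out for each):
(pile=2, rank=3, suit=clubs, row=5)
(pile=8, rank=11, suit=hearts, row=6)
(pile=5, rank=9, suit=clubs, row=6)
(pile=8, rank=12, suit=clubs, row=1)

In, Out, Out, Out

'In' ⟺ row ≥ 2 AND pile ≤ 4.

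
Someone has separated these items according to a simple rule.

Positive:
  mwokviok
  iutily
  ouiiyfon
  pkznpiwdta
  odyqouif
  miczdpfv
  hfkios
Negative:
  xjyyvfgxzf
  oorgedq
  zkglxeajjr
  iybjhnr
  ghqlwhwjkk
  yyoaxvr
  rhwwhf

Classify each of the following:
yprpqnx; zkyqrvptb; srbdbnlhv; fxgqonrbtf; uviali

Negative, Negative, Negative, Negative, Positive

The classifier is using: even length AND contains 'i'.
Negative: yprpqnx, since length 7, no 'i'. Negative: zkyqrvptb, since length 9, no 'i'. Negative: srbdbnlhv, since length 9, no 'i'. Negative: fxgqonrbtf, since length 10, no 'i'. Positive: uviali, since length 6, has 'i'.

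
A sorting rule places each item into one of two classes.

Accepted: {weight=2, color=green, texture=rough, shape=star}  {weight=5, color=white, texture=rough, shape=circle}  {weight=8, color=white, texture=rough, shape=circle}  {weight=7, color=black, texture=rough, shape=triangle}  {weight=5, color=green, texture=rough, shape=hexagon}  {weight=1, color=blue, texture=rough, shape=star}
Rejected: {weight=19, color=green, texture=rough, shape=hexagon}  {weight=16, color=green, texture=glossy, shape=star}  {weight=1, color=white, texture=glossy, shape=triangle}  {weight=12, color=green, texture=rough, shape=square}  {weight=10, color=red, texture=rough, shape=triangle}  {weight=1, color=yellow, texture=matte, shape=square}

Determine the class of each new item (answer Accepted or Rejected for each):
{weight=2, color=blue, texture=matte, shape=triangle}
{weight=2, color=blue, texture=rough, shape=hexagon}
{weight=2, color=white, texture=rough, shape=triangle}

Rejected, Accepted, Accepted

Rule: texture is rough AND weight ≤ 8. This holds for each 'Accepted' example and fails for each 'Rejected' one.
{weight=2, color=blue, texture=matte, shape=triangle} — texture is matte, weight = 2, hence Rejected. {weight=2, color=blue, texture=rough, shape=hexagon} — texture is rough, weight = 2, hence Accepted. {weight=2, color=white, texture=rough, shape=triangle} — texture is rough, weight = 2, hence Accepted.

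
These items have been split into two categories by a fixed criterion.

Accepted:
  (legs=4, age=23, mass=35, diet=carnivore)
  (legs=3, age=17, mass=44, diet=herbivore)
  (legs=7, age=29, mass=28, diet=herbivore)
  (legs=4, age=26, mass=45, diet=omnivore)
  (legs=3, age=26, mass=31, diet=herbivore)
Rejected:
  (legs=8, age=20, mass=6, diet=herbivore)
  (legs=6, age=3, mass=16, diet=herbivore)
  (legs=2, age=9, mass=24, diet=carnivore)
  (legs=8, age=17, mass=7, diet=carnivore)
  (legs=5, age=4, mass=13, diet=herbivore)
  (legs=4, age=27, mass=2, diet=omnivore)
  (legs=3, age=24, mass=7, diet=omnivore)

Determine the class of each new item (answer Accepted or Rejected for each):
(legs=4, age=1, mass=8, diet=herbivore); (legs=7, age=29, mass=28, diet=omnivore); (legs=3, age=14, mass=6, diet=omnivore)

All 'Accepted' examples share one property — mass ≥ 28 — and every 'Rejected' example lacks it.

Rejected, Accepted, Rejected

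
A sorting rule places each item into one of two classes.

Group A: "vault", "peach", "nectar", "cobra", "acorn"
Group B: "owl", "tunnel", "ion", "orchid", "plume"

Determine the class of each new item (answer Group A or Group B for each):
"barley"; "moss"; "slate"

Group A, Group B, Group A

One predicate separates the groups cleanly: contains 'a'.
"barley": Group A (has 'a').
"moss": Group B (no 'a').
"slate": Group A (has 'a').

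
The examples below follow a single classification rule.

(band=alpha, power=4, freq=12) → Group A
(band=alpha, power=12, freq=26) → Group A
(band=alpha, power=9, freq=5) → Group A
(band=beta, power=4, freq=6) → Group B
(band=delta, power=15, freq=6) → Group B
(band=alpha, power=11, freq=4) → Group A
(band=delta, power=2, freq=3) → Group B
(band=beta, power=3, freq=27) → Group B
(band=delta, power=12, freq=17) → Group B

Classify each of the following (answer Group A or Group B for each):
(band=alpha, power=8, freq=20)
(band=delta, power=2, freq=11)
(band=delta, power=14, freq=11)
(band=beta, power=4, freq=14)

Group A, Group B, Group B, Group B

Rule: band is alpha. This holds for each 'Group A' example and fails for each 'Group B' one.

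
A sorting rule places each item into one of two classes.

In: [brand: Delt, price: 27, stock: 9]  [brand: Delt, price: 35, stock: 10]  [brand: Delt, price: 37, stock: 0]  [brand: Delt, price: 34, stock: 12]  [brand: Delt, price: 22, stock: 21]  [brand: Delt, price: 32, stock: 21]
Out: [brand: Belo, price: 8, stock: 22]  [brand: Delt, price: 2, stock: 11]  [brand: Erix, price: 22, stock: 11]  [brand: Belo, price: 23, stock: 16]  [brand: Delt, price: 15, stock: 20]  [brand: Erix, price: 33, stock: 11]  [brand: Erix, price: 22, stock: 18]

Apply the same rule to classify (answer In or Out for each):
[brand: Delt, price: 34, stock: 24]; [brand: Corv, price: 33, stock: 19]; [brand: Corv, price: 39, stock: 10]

In, Out, Out

All 'In' examples share one property — brand is Delt AND price ≥ 22 — and every 'Out' example lacks it.
[brand: Delt, price: 34, stock: 24] — brand is Delt, price = 34, hence In.
[brand: Corv, price: 33, stock: 19] — brand is Corv, price = 33, hence Out.
[brand: Corv, price: 39, stock: 10] — brand is Corv, price = 39, hence Out.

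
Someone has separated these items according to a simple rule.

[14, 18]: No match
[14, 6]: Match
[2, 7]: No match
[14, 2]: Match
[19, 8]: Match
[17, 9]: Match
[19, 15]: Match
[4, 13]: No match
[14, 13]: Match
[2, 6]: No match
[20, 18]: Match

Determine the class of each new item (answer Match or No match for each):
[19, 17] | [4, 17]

A rule that fits every label: first > second — true of each 'Match' example, false of each 'No match' one.
[19, 17] → 19 > 17 → Match. [4, 17] → 4 < 17 → No match.

Match, No match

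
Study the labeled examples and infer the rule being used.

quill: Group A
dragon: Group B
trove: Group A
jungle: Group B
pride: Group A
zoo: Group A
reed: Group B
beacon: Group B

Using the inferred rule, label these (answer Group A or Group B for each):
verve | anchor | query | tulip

The classifier is using: odd length.
Group A: verve, since length 5. Group B: anchor, since length 6. Group A: query, since length 5. Group A: tulip, since length 5.

Group A, Group B, Group A, Group A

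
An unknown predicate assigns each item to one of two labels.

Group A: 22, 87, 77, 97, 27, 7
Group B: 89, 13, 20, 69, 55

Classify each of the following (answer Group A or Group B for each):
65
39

Group B, Group B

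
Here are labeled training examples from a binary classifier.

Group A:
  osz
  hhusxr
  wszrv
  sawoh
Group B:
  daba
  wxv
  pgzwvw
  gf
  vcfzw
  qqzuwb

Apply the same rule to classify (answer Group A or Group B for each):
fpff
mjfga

Group B, Group B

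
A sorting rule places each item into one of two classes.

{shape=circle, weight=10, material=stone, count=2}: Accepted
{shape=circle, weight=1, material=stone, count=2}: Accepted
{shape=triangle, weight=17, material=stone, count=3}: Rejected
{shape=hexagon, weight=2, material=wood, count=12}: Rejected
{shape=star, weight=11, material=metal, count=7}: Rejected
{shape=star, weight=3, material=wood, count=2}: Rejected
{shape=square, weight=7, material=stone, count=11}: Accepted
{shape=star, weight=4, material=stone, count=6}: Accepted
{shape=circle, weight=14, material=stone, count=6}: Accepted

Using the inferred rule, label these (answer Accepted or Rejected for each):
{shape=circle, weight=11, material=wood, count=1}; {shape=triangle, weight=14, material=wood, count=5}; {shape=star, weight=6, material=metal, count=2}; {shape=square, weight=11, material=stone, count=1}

Rejected, Rejected, Rejected, Accepted

The simplest hypothesis consistent with all the labels is: material is stone AND weight ≤ 14.
{shape=circle, weight=11, material=wood, count=1}: material is wood, weight = 11 — fails the rule, so Rejected. {shape=triangle, weight=14, material=wood, count=5}: material is wood, weight = 14 — fails the rule, so Rejected. {shape=star, weight=6, material=metal, count=2}: material is metal, weight = 6 — fails the rule, so Rejected. {shape=square, weight=11, material=stone, count=1}: material is stone, weight = 11 — satisfies this, so Accepted.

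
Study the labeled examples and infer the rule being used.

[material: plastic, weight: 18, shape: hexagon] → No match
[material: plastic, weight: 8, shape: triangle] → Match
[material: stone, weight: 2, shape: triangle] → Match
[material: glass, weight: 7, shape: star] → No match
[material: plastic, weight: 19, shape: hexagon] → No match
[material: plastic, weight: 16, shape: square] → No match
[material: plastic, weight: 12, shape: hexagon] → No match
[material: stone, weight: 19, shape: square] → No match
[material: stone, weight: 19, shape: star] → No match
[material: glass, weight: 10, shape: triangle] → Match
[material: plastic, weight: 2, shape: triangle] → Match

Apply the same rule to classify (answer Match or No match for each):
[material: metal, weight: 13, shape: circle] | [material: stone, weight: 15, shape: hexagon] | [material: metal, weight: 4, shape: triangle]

The simplest hypothesis consistent with all the labels is: shape is triangle.
[material: metal, weight: 13, shape: circle] — shape is circle, hence No match.
[material: stone, weight: 15, shape: hexagon] — shape is hexagon, hence No match.
[material: metal, weight: 4, shape: triangle] — shape is triangle, hence Match.

No match, No match, Match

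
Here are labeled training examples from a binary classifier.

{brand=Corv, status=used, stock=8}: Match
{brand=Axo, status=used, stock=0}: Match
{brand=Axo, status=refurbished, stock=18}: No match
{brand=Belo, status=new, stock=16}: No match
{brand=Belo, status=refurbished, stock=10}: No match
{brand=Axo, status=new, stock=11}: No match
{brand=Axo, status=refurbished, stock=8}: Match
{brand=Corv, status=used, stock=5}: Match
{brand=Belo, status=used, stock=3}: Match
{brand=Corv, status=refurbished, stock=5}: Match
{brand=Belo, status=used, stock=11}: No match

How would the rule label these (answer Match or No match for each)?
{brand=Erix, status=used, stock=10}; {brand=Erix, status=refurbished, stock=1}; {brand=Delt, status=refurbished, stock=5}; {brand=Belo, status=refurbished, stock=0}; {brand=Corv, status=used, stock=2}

A rule that fits every label: stock ≤ 8 — true of each 'Match' example, false of each 'No match' one.
{brand=Erix, status=used, stock=10} — stock = 10, hence No match. {brand=Erix, status=refurbished, stock=1} — stock = 1, hence Match. {brand=Delt, status=refurbished, stock=5} — stock = 5, hence Match. {brand=Belo, status=refurbished, stock=0} — stock = 0, hence Match. {brand=Corv, status=used, stock=2} — stock = 2, hence Match.

No match, Match, Match, Match, Match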